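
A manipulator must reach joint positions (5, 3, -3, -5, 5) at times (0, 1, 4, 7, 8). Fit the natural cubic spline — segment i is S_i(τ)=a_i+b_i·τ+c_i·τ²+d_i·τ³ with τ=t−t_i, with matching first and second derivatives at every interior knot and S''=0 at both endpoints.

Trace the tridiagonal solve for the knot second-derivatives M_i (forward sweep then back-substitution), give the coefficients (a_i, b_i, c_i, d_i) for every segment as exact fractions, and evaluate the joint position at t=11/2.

Δ: Δ0=-2, Δ1=-2, Δ2=-2/3, Δ3=10
row 1: diag=8, rhs=0; c'=3/8, d'=0
row 2: denom=12−3·3/8=87/8; d'=(8−3·0)/(87/8)=64/87
row 3: denom=8−3·8/29=208/29; d'=(64−3·64/87)/(208/29)=112/13
back: M3=112/13
back: M2=64/87−8/29·112/13=-64/39
back: M1=0−3/8·-64/39=8/13
M: M0=0, M1=8/13, M2=-64/39, M3=112/13, M4=0
seg 0: a=5, c=M0/2=0, d=(M1−M0)/(6·1)=4/39, b=Δ0−h0·(2M0+M1)/6=-82/39
seg 1: a=3, c=M1/2=4/13, d=(M2−M1)/(6·3)=-44/351, b=Δ1−h1·(2M1+M2)/6=-70/39
seg 2: a=-3, c=M2/2=-32/39, d=(M3−M2)/(6·3)=200/351, b=Δ2−h2·(2M2+M3)/6=-10/3
seg 3: a=-5, c=M3/2=56/13, d=(M4−M3)/(6·1)=-56/39, b=Δ3−h3·(2M3+M4)/6=278/39
t_q=11/2 → seg 2, τ=3/2; S=-3+-10/3·τ+-32/39·τ²+200/351·τ³=-103/13

  seg 0: a=5 b=-82/39 c=0 d=4/39
  seg 1: a=3 b=-70/39 c=4/13 d=-44/351
  seg 2: a=-3 b=-10/3 c=-32/39 d=200/351
  seg 3: a=-5 b=278/39 c=56/13 d=-56/39
S(11/2) = -103/13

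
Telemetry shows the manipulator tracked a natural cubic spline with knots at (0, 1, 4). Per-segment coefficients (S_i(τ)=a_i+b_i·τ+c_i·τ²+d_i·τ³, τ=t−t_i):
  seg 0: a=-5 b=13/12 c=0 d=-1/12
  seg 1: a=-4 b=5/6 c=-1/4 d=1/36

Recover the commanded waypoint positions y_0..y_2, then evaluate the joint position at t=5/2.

y_0=-5 y_1=-4 y_2=-3
S(5/2) = -103/32

y_0 = S_0(0) = a_0 = -5
y_1 = S_1(0) = a_1 = -4
y_2 = S_1(3) = -3
t_q=5/2 is in segment 1 (τ=3/2); S_1(τ)=-103/32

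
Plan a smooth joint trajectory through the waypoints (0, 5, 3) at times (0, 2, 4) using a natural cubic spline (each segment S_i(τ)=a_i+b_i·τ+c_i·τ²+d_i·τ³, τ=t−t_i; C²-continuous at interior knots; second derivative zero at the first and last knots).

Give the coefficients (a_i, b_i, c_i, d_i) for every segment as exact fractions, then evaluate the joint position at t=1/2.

Δ: Δ0=5/2, Δ1=-1
row 1: diag=8, rhs=-21; c'=1/4, d'=-21/8
back: M1=-21/8
M: M0=0, M1=-21/8, M2=0
seg 0: a=0, c=M0/2=0, d=(M1−M0)/(6·2)=-7/32, b=Δ0−h0·(2M0+M1)/6=27/8
seg 1: a=5, c=M1/2=-21/16, d=(M2−M1)/(6·2)=7/32, b=Δ1−h1·(2M1+M2)/6=3/4
t_q=1/2 → seg 0, τ=1/2; S=0+27/8·τ+0·τ²+-7/32·τ³=425/256

  seg 0: a=0 b=27/8 c=0 d=-7/32
  seg 1: a=5 b=3/4 c=-21/16 d=7/32
S(1/2) = 425/256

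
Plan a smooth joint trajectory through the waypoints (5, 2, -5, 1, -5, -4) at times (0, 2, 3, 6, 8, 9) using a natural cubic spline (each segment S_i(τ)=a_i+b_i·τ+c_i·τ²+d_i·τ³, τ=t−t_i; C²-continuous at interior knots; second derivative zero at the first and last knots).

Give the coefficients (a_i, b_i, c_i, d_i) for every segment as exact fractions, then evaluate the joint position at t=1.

  seg 0: a=5 b=527/577 c=0 d=-2785/4616
  seg 1: a=2 b=-7301/1154 c=-8355/2308 d=6801/2308
  seg 2: a=-5 b=-10909/2308 c=3012/577 d=-2291/2308
  seg 3: a=1 b=-239/1154 c=-8571/2308 d=1337/1154
  seg 4: a=-5 b=-1337/1154 c=7473/2308 d=-2491/2308
S(1) = 24511/4616

Δ: Δ0=-3/2, Δ1=-7, Δ2=2, Δ3=-3, Δ4=1
row 1: diag=6, rhs=-33; c'=1/6, d'=-11/2
row 2: denom=8−1·1/6=47/6; d'=(54−1·-11/2)/(47/6)=357/47
row 3: denom=10−3·18/47=416/47; d'=(-30−3·357/47)/(416/47)=-2481/416
row 4: denom=6−2·47/208=577/104; d'=(24−2·-2481/416)/(577/104)=7473/1154
back: M4=7473/1154
back: M3=-2481/416−47/208·7473/1154=-8571/1154
back: M2=357/47−18/47·-8571/1154=6024/577
back: M1=-11/2−1/6·6024/577=-8355/1154
M: M0=0, M1=-8355/1154, M2=6024/577, M3=-8571/1154, M4=7473/1154, M5=0
seg 0: a=5, c=M0/2=0, d=(M1−M0)/(6·2)=-2785/4616, b=Δ0−h0·(2M0+M1)/6=527/577
seg 1: a=2, c=M1/2=-8355/2308, d=(M2−M1)/(6·1)=6801/2308, b=Δ1−h1·(2M1+M2)/6=-7301/1154
seg 2: a=-5, c=M2/2=3012/577, d=(M3−M2)/(6·3)=-2291/2308, b=Δ2−h2·(2M2+M3)/6=-10909/2308
seg 3: a=1, c=M3/2=-8571/2308, d=(M4−M3)/(6·2)=1337/1154, b=Δ3−h3·(2M3+M4)/6=-239/1154
seg 4: a=-5, c=M4/2=7473/2308, d=(M5−M4)/(6·1)=-2491/2308, b=Δ4−h4·(2M4+M5)/6=-1337/1154
t_q=1 → seg 0, τ=1; S=5+527/577·τ+0·τ²+-2785/4616·τ³=24511/4616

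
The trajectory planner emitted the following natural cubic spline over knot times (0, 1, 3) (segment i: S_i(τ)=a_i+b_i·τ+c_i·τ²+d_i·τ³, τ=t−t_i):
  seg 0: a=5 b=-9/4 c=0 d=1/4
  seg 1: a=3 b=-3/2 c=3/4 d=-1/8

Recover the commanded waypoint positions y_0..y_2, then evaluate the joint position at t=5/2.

y_0 = S_0(0) = a_0 = 5
y_1 = S_1(0) = a_1 = 3
y_2 = S_1(2) = 2
t_q=5/2 is in segment 1 (τ=3/2); S_1(τ)=129/64

y_0=5 y_1=3 y_2=2
S(5/2) = 129/64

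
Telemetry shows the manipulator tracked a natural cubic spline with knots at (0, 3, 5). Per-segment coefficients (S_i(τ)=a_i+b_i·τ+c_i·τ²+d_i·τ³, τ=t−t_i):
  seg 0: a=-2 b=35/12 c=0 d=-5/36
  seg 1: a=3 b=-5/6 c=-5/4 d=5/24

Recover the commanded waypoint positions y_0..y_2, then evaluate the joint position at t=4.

y_0=-2 y_1=3 y_2=-2
S(4) = 9/8

y_0 = S_0(0) = a_0 = -2
y_1 = S_1(0) = a_1 = 3
y_2 = S_1(2) = -2
t_q=4 is in segment 1 (τ=1); S_1(τ)=9/8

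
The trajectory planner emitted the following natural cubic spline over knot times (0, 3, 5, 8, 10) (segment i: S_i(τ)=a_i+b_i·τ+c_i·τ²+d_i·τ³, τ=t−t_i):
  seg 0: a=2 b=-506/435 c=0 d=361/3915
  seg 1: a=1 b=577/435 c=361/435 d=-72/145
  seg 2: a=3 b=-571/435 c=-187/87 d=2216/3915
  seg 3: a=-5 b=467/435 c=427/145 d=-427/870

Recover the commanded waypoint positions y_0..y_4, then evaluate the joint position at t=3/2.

y_0 = S_0(0) = a_0 = 2
y_1 = S_1(0) = a_1 = 1
y_2 = S_2(0) = a_2 = 3
y_3 = S_3(0) = a_3 = -5
y_4 = S_3(2) = 5
t_q=3/2 is in segment 0 (τ=3/2); S_0(τ)=657/1160

y_0=2 y_1=1 y_2=3 y_3=-5 y_4=5
S(3/2) = 657/1160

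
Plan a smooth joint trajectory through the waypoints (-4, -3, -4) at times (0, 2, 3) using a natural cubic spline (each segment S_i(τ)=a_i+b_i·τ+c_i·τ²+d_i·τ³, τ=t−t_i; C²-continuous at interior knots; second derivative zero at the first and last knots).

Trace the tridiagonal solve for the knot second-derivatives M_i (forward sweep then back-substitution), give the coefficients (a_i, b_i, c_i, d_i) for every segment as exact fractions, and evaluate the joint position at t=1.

  seg 0: a=-4 b=1 c=0 d=-1/8
  seg 1: a=-3 b=-1/2 c=-3/4 d=1/4
S(1) = -25/8

Δ: Δ0=1/2, Δ1=-1
row 1: diag=6, rhs=-9; c'=1/6, d'=-3/2
back: M1=-3/2
M: M0=0, M1=-3/2, M2=0
seg 0: a=-4, c=M0/2=0, d=(M1−M0)/(6·2)=-1/8, b=Δ0−h0·(2M0+M1)/6=1
seg 1: a=-3, c=M1/2=-3/4, d=(M2−M1)/(6·1)=1/4, b=Δ1−h1·(2M1+M2)/6=-1/2
t_q=1 → seg 0, τ=1; S=-4+1·τ+0·τ²+-1/8·τ³=-25/8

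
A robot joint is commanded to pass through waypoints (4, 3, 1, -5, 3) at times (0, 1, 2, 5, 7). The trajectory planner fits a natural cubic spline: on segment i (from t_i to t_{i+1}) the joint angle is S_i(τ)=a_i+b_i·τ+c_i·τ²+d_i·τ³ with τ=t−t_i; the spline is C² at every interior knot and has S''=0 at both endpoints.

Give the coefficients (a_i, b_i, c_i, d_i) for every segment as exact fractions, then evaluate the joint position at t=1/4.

Δ: Δ0=-1, Δ1=-2, Δ2=-2, Δ3=4
row 1: diag=4, rhs=-6; c'=1/4, d'=-3/2
row 2: denom=8−1·1/4=31/4; d'=(0−1·-3/2)/(31/4)=6/31
row 3: denom=10−3·12/31=274/31; d'=(36−3·6/31)/(274/31)=549/137
back: M3=549/137
back: M2=6/31−12/31·549/137=-186/137
back: M1=-3/2−1/4·-186/137=-159/137
M: M0=0, M1=-159/137, M2=-186/137, M3=549/137, M4=0
seg 0: a=4, c=M0/2=0, d=(M1−M0)/(6·1)=-53/274, b=Δ0−h0·(2M0+M1)/6=-221/274
seg 1: a=3, c=M1/2=-159/274, d=(M2−M1)/(6·1)=-9/274, b=Δ1−h1·(2M1+M2)/6=-190/137
seg 2: a=1, c=M2/2=-93/137, d=(M3−M2)/(6·3)=245/822, b=Δ2−h2·(2M2+M3)/6=-725/274
seg 3: a=-5, c=M3/2=549/274, d=(M4−M3)/(6·2)=-183/548, b=Δ3−h3·(2M3+M4)/6=182/137
t_q=1/4 → seg 0, τ=1/4; S=4+-221/274·τ+0·τ²+-53/274·τ³=66555/17536

  seg 0: a=4 b=-221/274 c=0 d=-53/274
  seg 1: a=3 b=-190/137 c=-159/274 d=-9/274
  seg 2: a=1 b=-725/274 c=-93/137 d=245/822
  seg 3: a=-5 b=182/137 c=549/274 d=-183/548
S(1/4) = 66555/17536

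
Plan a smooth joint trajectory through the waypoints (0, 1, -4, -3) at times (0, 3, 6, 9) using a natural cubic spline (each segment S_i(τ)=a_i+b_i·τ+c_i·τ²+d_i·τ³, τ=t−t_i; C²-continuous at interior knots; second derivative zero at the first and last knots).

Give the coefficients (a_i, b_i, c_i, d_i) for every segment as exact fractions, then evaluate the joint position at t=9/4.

Δ: Δ0=1/3, Δ1=-5/3, Δ2=1/3
row 1: diag=12, rhs=-12; c'=1/4, d'=-1
row 2: denom=12−3·1/4=45/4; d'=(12−3·-1)/(45/4)=4/3
back: M2=4/3
back: M1=-1−1/4·4/3=-4/3
M: M0=0, M1=-4/3, M2=4/3, M3=0
seg 0: a=0, c=M0/2=0, d=(M1−M0)/(6·3)=-2/27, b=Δ0−h0·(2M0+M1)/6=1
seg 1: a=1, c=M1/2=-2/3, d=(M2−M1)/(6·3)=4/27, b=Δ1−h1·(2M1+M2)/6=-1
seg 2: a=-4, c=M2/2=2/3, d=(M3−M2)/(6·3)=-2/27, b=Δ2−h2·(2M2+M3)/6=-1
t_q=9/4 → seg 0, τ=9/4; S=0+1·τ+0·τ²+-2/27·τ³=45/32

  seg 0: a=0 b=1 c=0 d=-2/27
  seg 1: a=1 b=-1 c=-2/3 d=4/27
  seg 2: a=-4 b=-1 c=2/3 d=-2/27
S(9/4) = 45/32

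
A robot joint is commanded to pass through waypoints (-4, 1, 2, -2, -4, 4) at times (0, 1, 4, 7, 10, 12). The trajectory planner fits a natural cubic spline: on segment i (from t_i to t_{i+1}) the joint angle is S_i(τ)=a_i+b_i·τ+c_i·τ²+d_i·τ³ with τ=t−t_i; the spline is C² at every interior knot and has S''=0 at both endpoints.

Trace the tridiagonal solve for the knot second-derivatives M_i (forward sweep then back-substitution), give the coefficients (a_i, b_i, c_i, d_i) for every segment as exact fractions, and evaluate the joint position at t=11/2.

  seg 0: a=-4 b=16664/2979 c=0 d=-1769/2979
  seg 1: a=1 b=11357/2979 c=-1769/993 d=5557/26811
  seg 2: a=2 b=-3814/2979 c=250/2979 d=-908/26811
  seg 3: a=-2 b=-5038/2979 c=-658/2979 d=5026/26811
  seg 4: a=-4 b=6092/2979 c=1456/993 d=-728/2979
S(11/2) = 51/331

Δ: Δ0=5, Δ1=1/3, Δ2=-4/3, Δ3=-2/3, Δ4=4
row 1: diag=8, rhs=-28; c'=3/8, d'=-7/2
row 2: denom=12−3·3/8=87/8; d'=(-10−3·-7/2)/(87/8)=4/87
row 3: denom=12−3·8/29=324/29; d'=(4−3·4/87)/(324/29)=28/81
row 4: denom=10−3·29/108=331/36; d'=(28−3·28/81)/(331/36)=2912/993
back: M4=2912/993
back: M3=28/81−29/108·2912/993=-1316/2979
back: M2=4/87−8/29·-1316/2979=500/2979
back: M1=-7/2−3/8·500/2979=-3538/993
M: M0=0, M1=-3538/993, M2=500/2979, M3=-1316/2979, M4=2912/993, M5=0
seg 0: a=-4, c=M0/2=0, d=(M1−M0)/(6·1)=-1769/2979, b=Δ0−h0·(2M0+M1)/6=16664/2979
seg 1: a=1, c=M1/2=-1769/993, d=(M2−M1)/(6·3)=5557/26811, b=Δ1−h1·(2M1+M2)/6=11357/2979
seg 2: a=2, c=M2/2=250/2979, d=(M3−M2)/(6·3)=-908/26811, b=Δ2−h2·(2M2+M3)/6=-3814/2979
seg 3: a=-2, c=M3/2=-658/2979, d=(M4−M3)/(6·3)=5026/26811, b=Δ3−h3·(2M3+M4)/6=-5038/2979
seg 4: a=-4, c=M4/2=1456/993, d=(M5−M4)/(6·2)=-728/2979, b=Δ4−h4·(2M4+M5)/6=6092/2979
t_q=11/2 → seg 2, τ=3/2; S=2+-3814/2979·τ+250/2979·τ²+-908/26811·τ³=51/331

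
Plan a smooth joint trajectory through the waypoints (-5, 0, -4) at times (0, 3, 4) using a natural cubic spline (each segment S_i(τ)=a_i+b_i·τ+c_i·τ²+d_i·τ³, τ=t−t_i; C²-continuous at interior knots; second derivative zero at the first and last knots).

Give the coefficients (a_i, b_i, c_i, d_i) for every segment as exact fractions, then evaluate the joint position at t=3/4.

Δ: Δ0=5/3, Δ1=-4
row 1: diag=8, rhs=-34; c'=1/8, d'=-17/4
back: M1=-17/4
M: M0=0, M1=-17/4, M2=0
seg 0: a=-5, c=M0/2=0, d=(M1−M0)/(6·3)=-17/72, b=Δ0−h0·(2M0+M1)/6=91/24
seg 1: a=0, c=M1/2=-17/8, d=(M2−M1)/(6·1)=17/24, b=Δ1−h1·(2M1+M2)/6=-31/12
t_q=3/4 → seg 0, τ=3/4; S=-5+91/24·τ+0·τ²+-17/72·τ³=-1155/512

  seg 0: a=-5 b=91/24 c=0 d=-17/72
  seg 1: a=0 b=-31/12 c=-17/8 d=17/24
S(3/4) = -1155/512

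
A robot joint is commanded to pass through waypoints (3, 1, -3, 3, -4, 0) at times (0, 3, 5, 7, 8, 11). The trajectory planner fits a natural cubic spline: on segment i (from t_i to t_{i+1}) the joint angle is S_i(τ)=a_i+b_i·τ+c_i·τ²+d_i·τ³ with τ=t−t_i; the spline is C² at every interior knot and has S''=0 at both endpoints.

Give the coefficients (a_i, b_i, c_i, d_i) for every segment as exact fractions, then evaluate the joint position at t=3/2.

  seg 0: a=3 b=839/1626 c=0 d=-641/4878
  seg 1: a=1 b=-2465/813 c=-641/542 d=1381/1626
  seg 2: a=-3 b=1975/813 c=2121/542 d=-5899/3252
  seg 3: a=3 b=-2996/813 c=-1889/271 d=2972/813
  seg 4: a=-4 b=-5414/813 c=1083/271 d=-361/813
S(3/2) = 14441/4336

Δ: Δ0=-2/3, Δ1=-2, Δ2=3, Δ3=-7, Δ4=4/3
row 1: diag=10, rhs=-8; c'=1/5, d'=-4/5
row 2: denom=8−2·1/5=38/5; d'=(30−2·-4/5)/(38/5)=79/19
row 3: denom=6−2·5/19=104/19; d'=(-60−2·79/19)/(104/19)=-649/52
row 4: denom=8−1·19/104=813/104; d'=(50−1·-649/52)/(813/104)=2166/271
back: M4=2166/271
back: M3=-649/52−19/104·2166/271=-3778/271
back: M2=79/19−5/19·-3778/271=2121/271
back: M1=-4/5−1/5·2121/271=-641/271
M: M0=0, M1=-641/271, M2=2121/271, M3=-3778/271, M4=2166/271, M5=0
seg 0: a=3, c=M0/2=0, d=(M1−M0)/(6·3)=-641/4878, b=Δ0−h0·(2M0+M1)/6=839/1626
seg 1: a=1, c=M1/2=-641/542, d=(M2−M1)/(6·2)=1381/1626, b=Δ1−h1·(2M1+M2)/6=-2465/813
seg 2: a=-3, c=M2/2=2121/542, d=(M3−M2)/(6·2)=-5899/3252, b=Δ2−h2·(2M2+M3)/6=1975/813
seg 3: a=3, c=M3/2=-1889/271, d=(M4−M3)/(6·1)=2972/813, b=Δ3−h3·(2M3+M4)/6=-2996/813
seg 4: a=-4, c=M4/2=1083/271, d=(M5−M4)/(6·3)=-361/813, b=Δ4−h4·(2M4+M5)/6=-5414/813
t_q=3/2 → seg 0, τ=3/2; S=3+839/1626·τ+0·τ²+-641/4878·τ³=14441/4336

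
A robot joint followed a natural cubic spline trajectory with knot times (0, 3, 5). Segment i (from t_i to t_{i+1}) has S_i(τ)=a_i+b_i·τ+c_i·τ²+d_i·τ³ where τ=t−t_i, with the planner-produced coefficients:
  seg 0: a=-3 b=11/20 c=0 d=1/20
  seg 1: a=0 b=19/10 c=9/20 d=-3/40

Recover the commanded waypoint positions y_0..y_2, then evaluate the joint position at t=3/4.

y_0=-3 y_1=0 y_2=5
S(3/4) = -657/256

y_0 = S_0(0) = a_0 = -3
y_1 = S_1(0) = a_1 = 0
y_2 = S_1(2) = 5
t_q=3/4 is in segment 0 (τ=3/4); S_0(τ)=-657/256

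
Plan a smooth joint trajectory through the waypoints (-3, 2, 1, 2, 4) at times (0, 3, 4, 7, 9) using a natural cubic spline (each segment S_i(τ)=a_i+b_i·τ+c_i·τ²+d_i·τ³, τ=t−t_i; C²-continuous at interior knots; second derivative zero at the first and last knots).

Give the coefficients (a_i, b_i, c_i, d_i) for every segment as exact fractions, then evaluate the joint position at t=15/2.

Δ: Δ0=5/3, Δ1=-1, Δ2=1/3, Δ3=1
row 1: diag=8, rhs=-16; c'=1/8, d'=-2
row 2: denom=8−1·1/8=63/8; d'=(8−1·-2)/(63/8)=80/63
row 3: denom=10−3·8/21=62/7; d'=(4−3·80/63)/(62/7)=2/93
back: M3=2/93
back: M2=80/63−8/21·2/93=352/279
back: M1=-2−1/8·352/279=-602/279
M: M0=0, M1=-602/279, M2=352/279, M3=2/93, M4=0
seg 0: a=-3, c=M0/2=0, d=(M1−M0)/(6·3)=-301/2511, b=Δ0−h0·(2M0+M1)/6=766/279
seg 1: a=2, c=M1/2=-301/279, d=(M2−M1)/(6·1)=53/93, b=Δ1−h1·(2M1+M2)/6=-137/279
seg 2: a=1, c=M2/2=176/279, d=(M3−M2)/(6·3)=-173/2511, b=Δ2−h2·(2M2+M3)/6=-262/279
seg 3: a=2, c=M3/2=1/93, d=(M4−M3)/(6·2)=-1/558, b=Δ3−h3·(2M3+M4)/6=275/279
t_q=15/2 → seg 3, τ=1/2; S=2+275/279·τ+1/93·τ²+-1/558·τ³=3713/1488

  seg 0: a=-3 b=766/279 c=0 d=-301/2511
  seg 1: a=2 b=-137/279 c=-301/279 d=53/93
  seg 2: a=1 b=-262/279 c=176/279 d=-173/2511
  seg 3: a=2 b=275/279 c=1/93 d=-1/558
S(15/2) = 3713/1488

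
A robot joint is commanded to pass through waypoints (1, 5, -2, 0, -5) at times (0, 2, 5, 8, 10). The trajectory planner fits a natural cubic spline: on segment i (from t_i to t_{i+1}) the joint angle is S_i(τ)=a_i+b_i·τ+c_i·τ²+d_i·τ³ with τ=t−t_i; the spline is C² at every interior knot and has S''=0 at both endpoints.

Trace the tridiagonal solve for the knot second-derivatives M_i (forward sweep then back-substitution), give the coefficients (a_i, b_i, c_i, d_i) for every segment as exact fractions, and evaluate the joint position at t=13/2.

  seg 0: a=1 b=3239/1020 c=0 d=-1199/4080
  seg 1: a=5 b=-179/510 c=-1199/680 d=2249/6120
  seg 2: a=-2 b=-121/120 c=105/68 d=-2011/6120
  seg 3: a=0 b=-157/255 c=-961/680 d=961/4080
S(13/2) = -6241/5440

Δ: Δ0=2, Δ1=-7/3, Δ2=2/3, Δ3=-5/2
row 1: diag=10, rhs=-26; c'=3/10, d'=-13/5
row 2: denom=12−3·3/10=111/10; d'=(18−3·-13/5)/(111/10)=86/37
row 3: denom=10−3·10/37=340/37; d'=(-19−3·86/37)/(340/37)=-961/340
back: M3=-961/340
back: M2=86/37−10/37·-961/340=105/34
back: M1=-13/5−3/10·105/34=-1199/340
M: M0=0, M1=-1199/340, M2=105/34, M3=-961/340, M4=0
seg 0: a=1, c=M0/2=0, d=(M1−M0)/(6·2)=-1199/4080, b=Δ0−h0·(2M0+M1)/6=3239/1020
seg 1: a=5, c=M1/2=-1199/680, d=(M2−M1)/(6·3)=2249/6120, b=Δ1−h1·(2M1+M2)/6=-179/510
seg 2: a=-2, c=M2/2=105/68, d=(M3−M2)/(6·3)=-2011/6120, b=Δ2−h2·(2M2+M3)/6=-121/120
seg 3: a=0, c=M3/2=-961/680, d=(M4−M3)/(6·2)=961/4080, b=Δ3−h3·(2M3+M4)/6=-157/255
t_q=13/2 → seg 2, τ=3/2; S=-2+-121/120·τ+105/68·τ²+-2011/6120·τ³=-6241/5440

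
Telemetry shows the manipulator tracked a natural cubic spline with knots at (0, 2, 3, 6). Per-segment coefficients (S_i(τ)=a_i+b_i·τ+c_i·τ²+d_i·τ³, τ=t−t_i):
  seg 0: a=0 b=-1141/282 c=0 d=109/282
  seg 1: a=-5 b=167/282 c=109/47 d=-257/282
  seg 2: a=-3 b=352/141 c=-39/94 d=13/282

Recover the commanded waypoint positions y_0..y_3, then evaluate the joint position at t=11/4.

y_0 = S_0(0) = a_0 = 0
y_1 = S_1(0) = a_1 = -5
y_2 = S_2(0) = a_2 = -3
y_3 = S_2(3) = 2
t_q=11/4 is in segment 1 (τ=3/4); S_1(τ)=-21873/6016

y_0=0 y_1=-5 y_2=-3 y_3=2
S(11/4) = -21873/6016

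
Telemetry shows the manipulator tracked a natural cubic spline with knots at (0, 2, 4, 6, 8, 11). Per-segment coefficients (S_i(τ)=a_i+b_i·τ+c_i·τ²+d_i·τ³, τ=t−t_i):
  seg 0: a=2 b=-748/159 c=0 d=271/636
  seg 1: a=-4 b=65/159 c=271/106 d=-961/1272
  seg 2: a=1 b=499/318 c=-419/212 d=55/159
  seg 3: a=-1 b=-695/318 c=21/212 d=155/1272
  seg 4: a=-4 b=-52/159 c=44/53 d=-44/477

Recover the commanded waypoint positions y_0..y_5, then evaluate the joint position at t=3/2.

y_0 = S_0(0) = a_0 = 2
y_1 = S_1(0) = a_1 = -4
y_2 = S_2(0) = a_2 = 1
y_3 = S_3(0) = a_3 = -1
y_4 = S_4(0) = a_4 = -4
y_5 = S_4(3) = 0
t_q=3/2 is in segment 0 (τ=3/2); S_0(τ)=-6137/1696

y_0=2 y_1=-4 y_2=1 y_3=-1 y_4=-4 y_5=0
S(3/2) = -6137/1696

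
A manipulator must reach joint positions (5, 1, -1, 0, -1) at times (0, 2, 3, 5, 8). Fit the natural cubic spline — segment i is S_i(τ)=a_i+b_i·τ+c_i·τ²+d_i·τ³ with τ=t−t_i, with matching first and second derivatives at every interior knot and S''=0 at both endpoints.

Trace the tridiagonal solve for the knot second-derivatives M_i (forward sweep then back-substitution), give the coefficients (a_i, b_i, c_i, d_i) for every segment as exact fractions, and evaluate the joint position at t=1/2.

  seg 0: a=5 b=-898/489 c=0 d=-20/489
  seg 1: a=1 b=-1138/489 c=-40/163 d=280/489
  seg 2: a=-1 b=-538/489 c=240/163 d=-1315/3912
  seg 3: a=0 b=739/978 c=-355/652 d=355/5868
S(1/2) = 1329/326

Δ: Δ0=-2, Δ1=-2, Δ2=1/2, Δ3=-1/3
row 1: diag=6, rhs=0; c'=1/6, d'=0
row 2: denom=6−1·1/6=35/6; d'=(15−1·0)/(35/6)=18/7
row 3: denom=10−2·12/35=326/35; d'=(-5−2·18/7)/(326/35)=-355/326
back: M3=-355/326
back: M2=18/7−12/35·-355/326=480/163
back: M1=0−1/6·480/163=-80/163
M: M0=0, M1=-80/163, M2=480/163, M3=-355/326, M4=0
seg 0: a=5, c=M0/2=0, d=(M1−M0)/(6·2)=-20/489, b=Δ0−h0·(2M0+M1)/6=-898/489
seg 1: a=1, c=M1/2=-40/163, d=(M2−M1)/(6·1)=280/489, b=Δ1−h1·(2M1+M2)/6=-1138/489
seg 2: a=-1, c=M2/2=240/163, d=(M3−M2)/(6·2)=-1315/3912, b=Δ2−h2·(2M2+M3)/6=-538/489
seg 3: a=0, c=M3/2=-355/652, d=(M4−M3)/(6·3)=355/5868, b=Δ3−h3·(2M3+M4)/6=739/978
t_q=1/2 → seg 0, τ=1/2; S=5+-898/489·τ+0·τ²+-20/489·τ³=1329/326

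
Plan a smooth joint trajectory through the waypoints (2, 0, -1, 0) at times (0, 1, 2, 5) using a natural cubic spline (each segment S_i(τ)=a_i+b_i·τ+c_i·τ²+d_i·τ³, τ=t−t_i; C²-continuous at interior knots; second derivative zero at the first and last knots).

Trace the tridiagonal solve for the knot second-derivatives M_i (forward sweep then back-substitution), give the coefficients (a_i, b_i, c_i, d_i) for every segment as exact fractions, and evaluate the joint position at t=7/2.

Δ: Δ0=-2, Δ1=-1, Δ2=1/3
row 1: diag=4, rhs=6; c'=1/4, d'=3/2
row 2: denom=8−1·1/4=31/4; d'=(8−1·3/2)/(31/4)=26/31
back: M2=26/31
back: M1=3/2−1/4·26/31=40/31
M: M0=0, M1=40/31, M2=26/31, M3=0
seg 0: a=2, c=M0/2=0, d=(M1−M0)/(6·1)=20/93, b=Δ0−h0·(2M0+M1)/6=-206/93
seg 1: a=0, c=M1/2=20/31, d=(M2−M1)/(6·1)=-7/93, b=Δ1−h1·(2M1+M2)/6=-146/93
seg 2: a=-1, c=M2/2=13/31, d=(M3−M2)/(6·3)=-13/279, b=Δ2−h2·(2M2+M3)/6=-47/93
t_q=7/2 → seg 2, τ=3/2; S=-1+-47/93·τ+13/31·τ²+-13/279·τ³=-241/248

  seg 0: a=2 b=-206/93 c=0 d=20/93
  seg 1: a=0 b=-146/93 c=20/31 d=-7/93
  seg 2: a=-1 b=-47/93 c=13/31 d=-13/279
S(7/2) = -241/248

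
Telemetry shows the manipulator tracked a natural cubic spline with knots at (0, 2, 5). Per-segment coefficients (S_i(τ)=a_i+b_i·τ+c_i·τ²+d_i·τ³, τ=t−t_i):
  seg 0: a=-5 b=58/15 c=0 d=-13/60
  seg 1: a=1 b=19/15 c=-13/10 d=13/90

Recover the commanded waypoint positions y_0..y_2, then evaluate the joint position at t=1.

y_0=-5 y_1=1 y_2=-3
S(1) = -27/20

y_0 = S_0(0) = a_0 = -5
y_1 = S_1(0) = a_1 = 1
y_2 = S_1(3) = -3
t_q=1 is in segment 0 (τ=1); S_0(τ)=-27/20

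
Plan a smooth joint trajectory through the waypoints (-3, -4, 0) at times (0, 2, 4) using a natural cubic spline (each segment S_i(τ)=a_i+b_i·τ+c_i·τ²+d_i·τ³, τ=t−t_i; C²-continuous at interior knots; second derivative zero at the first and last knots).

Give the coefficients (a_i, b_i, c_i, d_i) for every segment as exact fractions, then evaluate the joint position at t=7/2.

Δ: Δ0=-1/2, Δ1=2
row 1: diag=8, rhs=15; c'=1/4, d'=15/8
back: M1=15/8
M: M0=0, M1=15/8, M2=0
seg 0: a=-3, c=M0/2=0, d=(M1−M0)/(6·2)=5/32, b=Δ0−h0·(2M0+M1)/6=-9/8
seg 1: a=-4, c=M1/2=15/16, d=(M2−M1)/(6·2)=-5/32, b=Δ1−h1·(2M1+M2)/6=3/4
t_q=7/2 → seg 1, τ=3/2; S=-4+3/4·τ+15/16·τ²+-5/32·τ³=-331/256

  seg 0: a=-3 b=-9/8 c=0 d=5/32
  seg 1: a=-4 b=3/4 c=15/16 d=-5/32
S(7/2) = -331/256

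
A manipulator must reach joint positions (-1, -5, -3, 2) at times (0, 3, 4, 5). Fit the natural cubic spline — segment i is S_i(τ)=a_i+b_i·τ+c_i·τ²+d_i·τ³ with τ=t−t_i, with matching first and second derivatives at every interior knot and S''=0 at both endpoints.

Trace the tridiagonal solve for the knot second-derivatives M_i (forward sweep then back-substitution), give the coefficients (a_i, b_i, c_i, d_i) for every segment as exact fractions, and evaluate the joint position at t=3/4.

  seg 0: a=-1 b=-7/3 c=0 d=1/9
  seg 1: a=-5 b=2/3 c=1 d=1/3
  seg 2: a=-3 b=11/3 c=2 d=-2/3
S(3/4) = -173/64

Δ: Δ0=-4/3, Δ1=2, Δ2=5
row 1: diag=8, rhs=20; c'=1/8, d'=5/2
row 2: denom=4−1·1/8=31/8; d'=(18−1·5/2)/(31/8)=4
back: M2=4
back: M1=5/2−1/8·4=2
M: M0=0, M1=2, M2=4, M3=0
seg 0: a=-1, c=M0/2=0, d=(M1−M0)/(6·3)=1/9, b=Δ0−h0·(2M0+M1)/6=-7/3
seg 1: a=-5, c=M1/2=1, d=(M2−M1)/(6·1)=1/3, b=Δ1−h1·(2M1+M2)/6=2/3
seg 2: a=-3, c=M2/2=2, d=(M3−M2)/(6·1)=-2/3, b=Δ2−h2·(2M2+M3)/6=11/3
t_q=3/4 → seg 0, τ=3/4; S=-1+-7/3·τ+0·τ²+1/9·τ³=-173/64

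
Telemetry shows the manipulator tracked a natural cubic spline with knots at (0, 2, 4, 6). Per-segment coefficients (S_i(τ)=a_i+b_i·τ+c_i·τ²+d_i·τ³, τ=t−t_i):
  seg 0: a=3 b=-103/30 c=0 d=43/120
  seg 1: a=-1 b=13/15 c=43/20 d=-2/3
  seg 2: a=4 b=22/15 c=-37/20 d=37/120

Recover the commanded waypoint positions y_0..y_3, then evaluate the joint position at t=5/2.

y_0=3 y_1=-1 y_2=4 y_3=2
S(5/2) = -9/80

y_0 = S_0(0) = a_0 = 3
y_1 = S_1(0) = a_1 = -1
y_2 = S_2(0) = a_2 = 4
y_3 = S_2(2) = 2
t_q=5/2 is in segment 1 (τ=1/2); S_1(τ)=-9/80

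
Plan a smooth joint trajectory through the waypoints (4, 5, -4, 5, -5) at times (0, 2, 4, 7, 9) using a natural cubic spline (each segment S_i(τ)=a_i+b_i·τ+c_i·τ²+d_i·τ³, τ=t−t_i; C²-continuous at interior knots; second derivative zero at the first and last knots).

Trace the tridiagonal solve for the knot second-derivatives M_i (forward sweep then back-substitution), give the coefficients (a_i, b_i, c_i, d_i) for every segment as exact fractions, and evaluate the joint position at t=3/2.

  seg 0: a=4 b=825/344 c=0 d=-653/1376
  seg 1: a=5 b=-567/172 c=-1959/688 d=1545/1376
  seg 2: a=-4 b=-417/344 c=669/172 d=-285/344
  seg 3: a=5 b=-21/86 c=-1227/344 d=409/688
S(3/2) = 66001/11008

Δ: Δ0=1/2, Δ1=-9/2, Δ2=3, Δ3=-5
row 1: diag=8, rhs=-30; c'=1/4, d'=-15/4
row 2: denom=10−2·1/4=19/2; d'=(45−2·-15/4)/(19/2)=105/19
row 3: denom=10−3·6/19=172/19; d'=(-48−3·105/19)/(172/19)=-1227/172
back: M3=-1227/172
back: M2=105/19−6/19·-1227/172=669/86
back: M1=-15/4−1/4·669/86=-1959/344
M: M0=0, M1=-1959/344, M2=669/86, M3=-1227/172, M4=0
seg 0: a=4, c=M0/2=0, d=(M1−M0)/(6·2)=-653/1376, b=Δ0−h0·(2M0+M1)/6=825/344
seg 1: a=5, c=M1/2=-1959/688, d=(M2−M1)/(6·2)=1545/1376, b=Δ1−h1·(2M1+M2)/6=-567/172
seg 2: a=-4, c=M2/2=669/172, d=(M3−M2)/(6·3)=-285/344, b=Δ2−h2·(2M2+M3)/6=-417/344
seg 3: a=5, c=M3/2=-1227/344, d=(M4−M3)/(6·2)=409/688, b=Δ3−h3·(2M3+M4)/6=-21/86
t_q=3/2 → seg 0, τ=3/2; S=4+825/344·τ+0·τ²+-653/1376·τ³=66001/11008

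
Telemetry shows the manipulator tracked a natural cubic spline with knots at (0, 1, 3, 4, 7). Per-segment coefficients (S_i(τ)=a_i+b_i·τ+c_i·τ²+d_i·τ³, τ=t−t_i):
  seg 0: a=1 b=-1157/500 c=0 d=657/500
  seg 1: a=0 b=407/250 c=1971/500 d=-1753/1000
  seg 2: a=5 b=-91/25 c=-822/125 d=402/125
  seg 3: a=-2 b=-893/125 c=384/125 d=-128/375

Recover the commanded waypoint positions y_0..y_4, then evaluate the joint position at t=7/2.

y_0=1 y_1=0 y_2=5 y_3=-2 y_4=-5
S(7/2) = 969/500

y_0 = S_0(0) = a_0 = 1
y_1 = S_1(0) = a_1 = 0
y_2 = S_2(0) = a_2 = 5
y_3 = S_3(0) = a_3 = -2
y_4 = S_3(3) = -5
t_q=7/2 is in segment 2 (τ=1/2); S_2(τ)=969/500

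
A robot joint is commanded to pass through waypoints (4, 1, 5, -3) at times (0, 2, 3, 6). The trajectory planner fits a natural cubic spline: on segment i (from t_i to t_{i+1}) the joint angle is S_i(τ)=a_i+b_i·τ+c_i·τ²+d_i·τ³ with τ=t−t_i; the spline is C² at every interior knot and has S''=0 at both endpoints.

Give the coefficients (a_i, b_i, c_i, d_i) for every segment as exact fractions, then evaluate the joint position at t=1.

  seg 0: a=4 b=-1031/282 c=0 d=76/141
  seg 1: a=1 b=793/282 c=152/47 d=-577/282
  seg 2: a=5 b=443/141 c=-273/94 d=91/282
S(1) = 83/94

Δ: Δ0=-3/2, Δ1=4, Δ2=-8/3
row 1: diag=6, rhs=33; c'=1/6, d'=11/2
row 2: denom=8−1·1/6=47/6; d'=(-40−1·11/2)/(47/6)=-273/47
back: M2=-273/47
back: M1=11/2−1/6·-273/47=304/47
M: M0=0, M1=304/47, M2=-273/47, M3=0
seg 0: a=4, c=M0/2=0, d=(M1−M0)/(6·2)=76/141, b=Δ0−h0·(2M0+M1)/6=-1031/282
seg 1: a=1, c=M1/2=152/47, d=(M2−M1)/(6·1)=-577/282, b=Δ1−h1·(2M1+M2)/6=793/282
seg 2: a=5, c=M2/2=-273/94, d=(M3−M2)/(6·3)=91/282, b=Δ2−h2·(2M2+M3)/6=443/141
t_q=1 → seg 0, τ=1; S=4+-1031/282·τ+0·τ²+76/141·τ³=83/94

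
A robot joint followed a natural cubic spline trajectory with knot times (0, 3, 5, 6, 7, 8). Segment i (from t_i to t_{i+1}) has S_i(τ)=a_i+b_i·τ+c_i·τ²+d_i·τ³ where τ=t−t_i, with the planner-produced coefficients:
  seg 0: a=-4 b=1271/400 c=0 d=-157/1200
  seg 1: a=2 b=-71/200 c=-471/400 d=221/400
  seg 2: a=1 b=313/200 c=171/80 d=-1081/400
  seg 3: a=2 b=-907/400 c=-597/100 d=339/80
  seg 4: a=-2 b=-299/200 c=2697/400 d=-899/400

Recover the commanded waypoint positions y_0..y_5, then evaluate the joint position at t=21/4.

y_0=-4 y_1=2 y_2=1 y_3=2 y_4=-2 y_5=1
S(21/4) = 7591/5120

y_0 = S_0(0) = a_0 = -4
y_1 = S_1(0) = a_1 = 2
y_2 = S_2(0) = a_2 = 1
y_3 = S_3(0) = a_3 = 2
y_4 = S_4(0) = a_4 = -2
y_5 = S_4(1) = 1
t_q=21/4 is in segment 2 (τ=1/4); S_2(τ)=7591/5120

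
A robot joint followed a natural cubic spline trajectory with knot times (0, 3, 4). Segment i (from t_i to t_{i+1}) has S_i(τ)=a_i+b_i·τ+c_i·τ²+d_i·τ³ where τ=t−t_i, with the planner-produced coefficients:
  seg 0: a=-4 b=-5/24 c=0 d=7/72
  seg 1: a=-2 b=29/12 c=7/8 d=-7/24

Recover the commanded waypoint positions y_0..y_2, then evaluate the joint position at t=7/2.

y_0 = S_0(0) = a_0 = -4
y_1 = S_1(0) = a_1 = -2
y_2 = S_1(1) = 1
t_q=7/2 is in segment 1 (τ=1/2); S_1(τ)=-39/64

y_0=-4 y_1=-2 y_2=1
S(7/2) = -39/64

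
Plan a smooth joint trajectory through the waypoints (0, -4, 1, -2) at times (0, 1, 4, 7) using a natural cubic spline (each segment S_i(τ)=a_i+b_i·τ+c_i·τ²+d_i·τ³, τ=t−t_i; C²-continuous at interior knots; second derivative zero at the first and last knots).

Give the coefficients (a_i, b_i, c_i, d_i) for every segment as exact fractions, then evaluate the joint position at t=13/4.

Δ: Δ0=-4, Δ1=5/3, Δ2=-1
row 1: diag=8, rhs=34; c'=3/8, d'=17/4
row 2: denom=12−3·3/8=87/8; d'=(-16−3·17/4)/(87/8)=-230/87
back: M2=-230/87
back: M1=17/4−3/8·-230/87=152/29
M: M0=0, M1=152/29, M2=-230/87, M3=0
seg 0: a=0, c=M0/2=0, d=(M1−M0)/(6·1)=76/87, b=Δ0−h0·(2M0+M1)/6=-424/87
seg 1: a=-4, c=M1/2=76/29, d=(M2−M1)/(6·3)=-343/783, b=Δ1−h1·(2M1+M2)/6=-196/87
seg 2: a=1, c=M2/2=-115/87, d=(M3−M2)/(6·3)=115/783, b=Δ2−h2·(2M2+M3)/6=143/87
t_q=13/4 → seg 1, τ=9/4; S=-4+-196/87·τ+76/29·τ²+-343/783·τ³=-1469/1856

  seg 0: a=0 b=-424/87 c=0 d=76/87
  seg 1: a=-4 b=-196/87 c=76/29 d=-343/783
  seg 2: a=1 b=143/87 c=-115/87 d=115/783
S(13/4) = -1469/1856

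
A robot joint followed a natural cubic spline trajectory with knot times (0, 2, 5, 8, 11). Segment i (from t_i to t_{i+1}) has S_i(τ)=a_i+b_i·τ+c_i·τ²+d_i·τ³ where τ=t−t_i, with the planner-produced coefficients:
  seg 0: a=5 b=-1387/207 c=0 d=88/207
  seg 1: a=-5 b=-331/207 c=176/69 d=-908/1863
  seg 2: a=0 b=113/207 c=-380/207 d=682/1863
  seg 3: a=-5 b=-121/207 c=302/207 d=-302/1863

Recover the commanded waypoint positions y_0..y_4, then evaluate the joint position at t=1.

y_0 = S_0(0) = a_0 = 5
y_1 = S_1(0) = a_1 = -5
y_2 = S_2(0) = a_2 = 0
y_3 = S_3(0) = a_3 = -5
y_4 = S_3(3) = 2
t_q=1 is in segment 0 (τ=1); S_0(τ)=-88/69

y_0=5 y_1=-5 y_2=0 y_3=-5 y_4=2
S(1) = -88/69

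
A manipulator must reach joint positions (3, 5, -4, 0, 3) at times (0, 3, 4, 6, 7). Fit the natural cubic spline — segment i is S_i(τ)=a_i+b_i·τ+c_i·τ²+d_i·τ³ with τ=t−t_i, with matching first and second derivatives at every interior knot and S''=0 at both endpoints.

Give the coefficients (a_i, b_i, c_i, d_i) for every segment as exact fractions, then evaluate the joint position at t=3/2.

  seg 0: a=3 b=386/75 c=0 d=-112/225
  seg 1: a=5 b=-622/75 c=-112/25 d=283/75
  seg 2: a=-4 b=-89/15 c=171/25 d=-431/300
  seg 3: a=0 b=314/75 c=-89/50 d=89/150
S(3/2) = 226/25

Δ: Δ0=2/3, Δ1=-9, Δ2=2, Δ3=3
row 1: diag=8, rhs=-58; c'=1/8, d'=-29/4
row 2: denom=6−1·1/8=47/8; d'=(66−1·-29/4)/(47/8)=586/47
row 3: denom=6−2·16/47=250/47; d'=(6−2·586/47)/(250/47)=-89/25
back: M3=-89/25
back: M2=586/47−16/47·-89/25=342/25
back: M1=-29/4−1/8·342/25=-224/25
M: M0=0, M1=-224/25, M2=342/25, M3=-89/25, M4=0
seg 0: a=3, c=M0/2=0, d=(M1−M0)/(6·3)=-112/225, b=Δ0−h0·(2M0+M1)/6=386/75
seg 1: a=5, c=M1/2=-112/25, d=(M2−M1)/(6·1)=283/75, b=Δ1−h1·(2M1+M2)/6=-622/75
seg 2: a=-4, c=M2/2=171/25, d=(M3−M2)/(6·2)=-431/300, b=Δ2−h2·(2M2+M3)/6=-89/15
seg 3: a=0, c=M3/2=-89/50, d=(M4−M3)/(6·1)=89/150, b=Δ3−h3·(2M3+M4)/6=314/75
t_q=3/2 → seg 0, τ=3/2; S=3+386/75·τ+0·τ²+-112/225·τ³=226/25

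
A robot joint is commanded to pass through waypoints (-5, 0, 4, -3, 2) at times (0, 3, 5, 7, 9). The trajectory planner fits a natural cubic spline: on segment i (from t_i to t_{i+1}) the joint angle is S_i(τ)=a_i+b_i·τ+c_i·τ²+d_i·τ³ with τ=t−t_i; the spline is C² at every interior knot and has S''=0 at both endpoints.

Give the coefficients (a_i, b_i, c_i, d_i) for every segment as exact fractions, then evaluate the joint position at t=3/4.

Δ: Δ0=5/3, Δ1=2, Δ2=-7/2, Δ3=5/2
row 1: diag=10, rhs=2; c'=1/5, d'=1/5
row 2: denom=8−2·1/5=38/5; d'=(-33−2·1/5)/(38/5)=-167/38
row 3: denom=8−2·5/19=142/19; d'=(36−2·-167/38)/(142/19)=851/142
back: M3=851/142
back: M2=-167/38−5/19·851/142=-424/71
back: M1=1/5−1/5·-424/71=99/71
M: M0=0, M1=99/71, M2=-424/71, M3=851/142, M4=0
seg 0: a=-5, c=M0/2=0, d=(M1−M0)/(6·3)=11/142, b=Δ0−h0·(2M0+M1)/6=413/426
seg 1: a=0, c=M1/2=99/142, d=(M2−M1)/(6·2)=-523/852, b=Δ1−h1·(2M1+M2)/6=652/213
seg 2: a=4, c=M2/2=-212/71, d=(M3−M2)/(6·2)=1699/1704, b=Δ2−h2·(2M2+M3)/6=-323/213
seg 3: a=-3, c=M3/2=851/284, d=(M4−M3)/(6·2)=-851/1704, b=Δ3−h3·(2M3+M4)/6=-637/426
t_q=3/4 → seg 0, τ=3/4; S=-5+413/426·τ+0·τ²+11/142·τ³=-38535/9088

  seg 0: a=-5 b=413/426 c=0 d=11/142
  seg 1: a=0 b=652/213 c=99/142 d=-523/852
  seg 2: a=4 b=-323/213 c=-212/71 d=1699/1704
  seg 3: a=-3 b=-637/426 c=851/284 d=-851/1704
S(3/4) = -38535/9088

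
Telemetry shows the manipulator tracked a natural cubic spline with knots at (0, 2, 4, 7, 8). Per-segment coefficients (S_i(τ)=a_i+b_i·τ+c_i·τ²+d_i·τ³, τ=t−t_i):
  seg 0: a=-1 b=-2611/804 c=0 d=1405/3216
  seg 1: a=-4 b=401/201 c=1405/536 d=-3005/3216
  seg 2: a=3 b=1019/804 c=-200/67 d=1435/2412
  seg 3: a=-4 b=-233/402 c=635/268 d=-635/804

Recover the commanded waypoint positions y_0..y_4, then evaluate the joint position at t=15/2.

y_0 = S_0(0) = a_0 = -1
y_1 = S_1(0) = a_1 = -4
y_2 = S_2(0) = a_2 = 3
y_3 = S_3(0) = a_3 = -4
y_4 = S_3(1) = -3
t_q=15/2 is in segment 3 (τ=1/2); S_3(τ)=-8139/2144

y_0=-1 y_1=-4 y_2=3 y_3=-4 y_4=-3
S(15/2) = -8139/2144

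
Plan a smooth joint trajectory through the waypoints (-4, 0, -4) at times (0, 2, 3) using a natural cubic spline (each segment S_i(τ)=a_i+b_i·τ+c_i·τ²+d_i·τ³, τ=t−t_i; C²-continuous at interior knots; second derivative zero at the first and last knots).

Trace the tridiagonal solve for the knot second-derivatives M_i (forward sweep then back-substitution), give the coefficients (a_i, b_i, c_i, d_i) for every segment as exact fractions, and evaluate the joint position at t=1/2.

Δ: Δ0=2, Δ1=-4
row 1: diag=6, rhs=-36; c'=1/6, d'=-6
back: M1=-6
M: M0=0, M1=-6, M2=0
seg 0: a=-4, c=M0/2=0, d=(M1−M0)/(6·2)=-1/2, b=Δ0−h0·(2M0+M1)/6=4
seg 1: a=0, c=M1/2=-3, d=(M2−M1)/(6·1)=1, b=Δ1−h1·(2M1+M2)/6=-2
t_q=1/2 → seg 0, τ=1/2; S=-4+4·τ+0·τ²+-1/2·τ³=-33/16

  seg 0: a=-4 b=4 c=0 d=-1/2
  seg 1: a=0 b=-2 c=-3 d=1
S(1/2) = -33/16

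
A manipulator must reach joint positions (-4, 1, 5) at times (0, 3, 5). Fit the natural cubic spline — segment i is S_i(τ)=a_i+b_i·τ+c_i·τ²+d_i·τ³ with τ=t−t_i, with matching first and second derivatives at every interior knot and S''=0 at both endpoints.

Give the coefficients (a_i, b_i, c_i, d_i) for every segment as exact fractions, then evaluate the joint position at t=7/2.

Δ: Δ0=5/3, Δ1=2
row 1: diag=10, rhs=2; c'=1/5, d'=1/5
back: M1=1/5
M: M0=0, M1=1/5, M2=0
seg 0: a=-4, c=M0/2=0, d=(M1−M0)/(6·3)=1/90, b=Δ0−h0·(2M0+M1)/6=47/30
seg 1: a=1, c=M1/2=1/10, d=(M2−M1)/(6·2)=-1/60, b=Δ1−h1·(2M1+M2)/6=28/15
t_q=7/2 → seg 1, τ=1/2; S=1+28/15·τ+1/10·τ²+-1/60·τ³=313/160

  seg 0: a=-4 b=47/30 c=0 d=1/90
  seg 1: a=1 b=28/15 c=1/10 d=-1/60
S(7/2) = 313/160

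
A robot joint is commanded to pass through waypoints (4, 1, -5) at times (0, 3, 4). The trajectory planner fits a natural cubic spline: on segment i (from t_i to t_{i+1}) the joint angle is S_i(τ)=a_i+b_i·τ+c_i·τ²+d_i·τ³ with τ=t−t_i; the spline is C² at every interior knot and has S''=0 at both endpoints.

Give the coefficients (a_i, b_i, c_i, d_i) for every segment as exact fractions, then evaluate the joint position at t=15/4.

  seg 0: a=4 b=7/8 c=0 d=-5/24
  seg 1: a=1 b=-19/4 c=-15/8 d=5/8
S(15/4) = -1717/512

Δ: Δ0=-1, Δ1=-6
row 1: diag=8, rhs=-30; c'=1/8, d'=-15/4
back: M1=-15/4
M: M0=0, M1=-15/4, M2=0
seg 0: a=4, c=M0/2=0, d=(M1−M0)/(6·3)=-5/24, b=Δ0−h0·(2M0+M1)/6=7/8
seg 1: a=1, c=M1/2=-15/8, d=(M2−M1)/(6·1)=5/8, b=Δ1−h1·(2M1+M2)/6=-19/4
t_q=15/4 → seg 1, τ=3/4; S=1+-19/4·τ+-15/8·τ²+5/8·τ³=-1717/512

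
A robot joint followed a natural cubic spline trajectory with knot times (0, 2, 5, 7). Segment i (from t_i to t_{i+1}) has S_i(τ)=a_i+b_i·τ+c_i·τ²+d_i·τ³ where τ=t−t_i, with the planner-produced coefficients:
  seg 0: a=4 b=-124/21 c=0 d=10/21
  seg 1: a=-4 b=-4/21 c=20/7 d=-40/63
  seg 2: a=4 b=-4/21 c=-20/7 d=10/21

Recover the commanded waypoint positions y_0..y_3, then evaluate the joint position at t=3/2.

y_0 = S_0(0) = a_0 = 4
y_1 = S_1(0) = a_1 = -4
y_2 = S_2(0) = a_2 = 4
y_3 = S_2(2) = -4
t_q=3/2 is in segment 0 (τ=3/2); S_0(τ)=-13/4

y_0=4 y_1=-4 y_2=4 y_3=-4
S(3/2) = -13/4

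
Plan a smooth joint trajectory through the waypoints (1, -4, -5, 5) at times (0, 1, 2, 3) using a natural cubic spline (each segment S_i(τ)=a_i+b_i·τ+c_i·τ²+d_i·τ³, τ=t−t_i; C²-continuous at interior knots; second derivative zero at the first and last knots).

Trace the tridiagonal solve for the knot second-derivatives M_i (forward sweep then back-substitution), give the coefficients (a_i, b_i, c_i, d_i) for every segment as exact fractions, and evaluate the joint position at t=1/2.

  seg 0: a=1 b=-16/3 c=0 d=1/3
  seg 1: a=-4 b=-13/3 c=1 d=7/3
  seg 2: a=-5 b=14/3 c=8 d=-8/3
S(1/2) = -13/8

Δ: Δ0=-5, Δ1=-1, Δ2=10
row 1: diag=4, rhs=24; c'=1/4, d'=6
row 2: denom=4−1·1/4=15/4; d'=(66−1·6)/(15/4)=16
back: M2=16
back: M1=6−1/4·16=2
M: M0=0, M1=2, M2=16, M3=0
seg 0: a=1, c=M0/2=0, d=(M1−M0)/(6·1)=1/3, b=Δ0−h0·(2M0+M1)/6=-16/3
seg 1: a=-4, c=M1/2=1, d=(M2−M1)/(6·1)=7/3, b=Δ1−h1·(2M1+M2)/6=-13/3
seg 2: a=-5, c=M2/2=8, d=(M3−M2)/(6·1)=-8/3, b=Δ2−h2·(2M2+M3)/6=14/3
t_q=1/2 → seg 0, τ=1/2; S=1+-16/3·τ+0·τ²+1/3·τ³=-13/8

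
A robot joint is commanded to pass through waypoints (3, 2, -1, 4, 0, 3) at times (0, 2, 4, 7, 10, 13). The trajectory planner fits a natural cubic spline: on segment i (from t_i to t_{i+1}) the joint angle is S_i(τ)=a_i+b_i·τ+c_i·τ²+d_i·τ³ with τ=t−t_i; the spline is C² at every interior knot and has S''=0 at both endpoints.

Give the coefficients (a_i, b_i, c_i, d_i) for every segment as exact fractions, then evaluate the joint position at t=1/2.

Δ: Δ0=-1/2, Δ1=-3/2, Δ2=5/3, Δ3=-4/3, Δ4=1
row 1: diag=8, rhs=-6; c'=1/4, d'=-3/4
row 2: denom=10−2·1/4=19/2; d'=(19−2·-3/4)/(19/2)=41/19
row 3: denom=12−3·6/19=210/19; d'=(-18−3·41/19)/(210/19)=-31/14
row 4: denom=12−3·19/70=783/70; d'=(14−3·-31/14)/(783/70)=1445/783
back: M4=1445/783
back: M3=-31/14−19/70·1445/783=-2126/783
back: M2=41/19−6/19·-2126/783=787/261
back: M1=-3/4−1/4·787/261=-785/522
M: M0=0, M1=-785/522, M2=787/261, M3=-2126/783, M4=1445/783, M5=0
seg 0: a=3, c=M0/2=0, d=(M1−M0)/(6·2)=-785/6264, b=Δ0−h0·(2M0+M1)/6=1/783
seg 1: a=2, c=M1/2=-785/1044, d=(M2−M1)/(6·2)=2359/6264, b=Δ1−h1·(2M1+M2)/6=-2353/1566
seg 2: a=-1, c=M2/2=787/522, d=(M3−M2)/(6·3)=-4487/14094, b=Δ2−h2·(2M2+M3)/6=7/783
seg 3: a=4, c=M3/2=-1063/783, d=(M4−M3)/(6·3)=3571/14094, b=Δ3−h3·(2M3+M4)/6=719/1566
seg 4: a=0, c=M4/2=1445/1566, d=(M5−M4)/(6·3)=-1445/14094, b=Δ4−h4·(2M4+M5)/6=-662/783
t_q=1/2 → seg 0, τ=1/2; S=3+1/783·τ+0·τ²+-785/6264·τ³=49861/16704

  seg 0: a=3 b=1/783 c=0 d=-785/6264
  seg 1: a=2 b=-2353/1566 c=-785/1044 d=2359/6264
  seg 2: a=-1 b=7/783 c=787/522 d=-4487/14094
  seg 3: a=4 b=719/1566 c=-1063/783 d=3571/14094
  seg 4: a=0 b=-662/783 c=1445/1566 d=-1445/14094
S(1/2) = 49861/16704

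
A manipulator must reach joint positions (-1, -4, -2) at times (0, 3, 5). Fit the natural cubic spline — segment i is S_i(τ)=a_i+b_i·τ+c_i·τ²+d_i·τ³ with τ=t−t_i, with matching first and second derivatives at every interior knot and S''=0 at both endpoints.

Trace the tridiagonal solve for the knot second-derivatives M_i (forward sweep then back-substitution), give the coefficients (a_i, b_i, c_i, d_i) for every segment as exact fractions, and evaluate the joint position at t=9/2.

  seg 0: a=-1 b=-8/5 c=0 d=1/15
  seg 1: a=-4 b=1/5 c=3/5 d=-1/10
S(9/2) = -43/16

Δ: Δ0=-1, Δ1=1
row 1: diag=10, rhs=12; c'=1/5, d'=6/5
back: M1=6/5
M: M0=0, M1=6/5, M2=0
seg 0: a=-1, c=M0/2=0, d=(M1−M0)/(6·3)=1/15, b=Δ0−h0·(2M0+M1)/6=-8/5
seg 1: a=-4, c=M1/2=3/5, d=(M2−M1)/(6·2)=-1/10, b=Δ1−h1·(2M1+M2)/6=1/5
t_q=9/2 → seg 1, τ=3/2; S=-4+1/5·τ+3/5·τ²+-1/10·τ³=-43/16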